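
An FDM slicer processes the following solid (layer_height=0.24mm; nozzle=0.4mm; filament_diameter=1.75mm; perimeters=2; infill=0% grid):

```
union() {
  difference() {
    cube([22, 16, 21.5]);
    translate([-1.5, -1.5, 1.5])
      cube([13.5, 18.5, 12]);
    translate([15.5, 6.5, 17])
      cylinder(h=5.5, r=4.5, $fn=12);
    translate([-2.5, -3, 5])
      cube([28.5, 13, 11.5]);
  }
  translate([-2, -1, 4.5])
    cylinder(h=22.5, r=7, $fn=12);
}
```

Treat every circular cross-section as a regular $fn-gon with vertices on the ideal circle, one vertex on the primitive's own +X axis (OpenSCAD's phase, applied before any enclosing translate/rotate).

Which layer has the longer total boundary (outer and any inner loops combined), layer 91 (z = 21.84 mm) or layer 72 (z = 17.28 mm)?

Layer 91 (z = 21.84): the cube is not intersected at this z (z outside [0, 21.5]); the cube at (-1.5, -1.5) is absent (z outside [1.5, 13.5]); the cylinder at (15.5, 6.5): section is a regular 12-gon, circumradius r=4.5 (perimeter = 2·12·4.500·sin(180°/12) = 27.95 mm); the cube at (-2.5, -3) is absent (z outside [5, 16.5]); Subtracting the remaining from the first: the first operand is absent here, so nothing remains; the cylinder at (-2, -1): section is a regular 12-gon, circumradius r=7 (perimeter = 2·12·7.000·sin(180°/12) = 43.48 mm); Merging all regions: only the r=7 cylinder at (-2, -1) is present, so the union is just that shape — boundary = 43.48 mm. So its perimeter = 43.48 mm. Layer 72 (z = 17.28): the cube is present — its section is the full 22×16 rectangle (perimeter 76.00 mm); the cube at (-1.5, -1.5) does not reach this height (z outside [1.5, 13.5]); the r=4.5 cylinder at (15.5, 6.5) contributes a regular 12-gon of circumradius 4.5 (perimeter = 2·12·4.500·sin(180°/12) = 27.95 mm); the cube at (-2.5, -3) is not intersected at this z (z outside [5, 16.5]); After the difference (first − rest): starting from the 22×16 cube, the r=4.5 cylinder at (15.5, 6.5) lies wholly inside it (removes its full 60.75 mm² and its 27.95 mm outline becomes a hole wall) — boundary (outer + 1 inner loop) = 103.95 mm; the r=7 cylinder at (-2, -1) contributes a regular 12-gon of circumradius 7 (perimeter = 2·12·7.000·sin(180°/12) = 43.48 mm); Combining (union): the regions partially overlap (shared area 18.42 mm²), so the edge portions inside another operand are dropped and the merged outline is re-measured after clipping — boundary (outer + 1 inner loop) = 129.47 mm. So its perimeter = 129.47 mm. Layer 72 is larger (129.47 vs 43.48 mm).

layer 72 (z = 17.28 mm)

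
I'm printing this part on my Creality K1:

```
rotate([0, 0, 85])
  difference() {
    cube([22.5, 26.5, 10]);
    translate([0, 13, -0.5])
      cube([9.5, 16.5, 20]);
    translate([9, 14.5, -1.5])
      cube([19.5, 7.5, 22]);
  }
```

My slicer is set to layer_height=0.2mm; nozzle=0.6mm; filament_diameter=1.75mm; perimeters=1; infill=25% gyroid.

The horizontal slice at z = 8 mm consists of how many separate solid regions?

2

At z = 8 mm: the 22.5×26.5 cube contributes its full rectangle; the cube at (0, 13) is present — its section is the full 9.5×16.5 rectangle; the cube at (9, 14.5) (footprint 19.5×7.5) is included at this height; Subtracting the remaining from the first: starting from the 22.5×26.5 cube, the 9.5×16.5 cube at (0, 13) partially overlaps it — only the 128.25 mm² overlap (of its 156.75 mm²) is removed, clipping the outline; the 19.5×7.5 cube at (9, 14.5) partially overlaps it — only the 97.50 mm² overlap (of its 146.25 mm²) is removed, clipping the outline — 2 connected regions; (whole slice rotated 85° about Z — lengths, areas and connectivity unchanged). The result has 2 disconnected regions.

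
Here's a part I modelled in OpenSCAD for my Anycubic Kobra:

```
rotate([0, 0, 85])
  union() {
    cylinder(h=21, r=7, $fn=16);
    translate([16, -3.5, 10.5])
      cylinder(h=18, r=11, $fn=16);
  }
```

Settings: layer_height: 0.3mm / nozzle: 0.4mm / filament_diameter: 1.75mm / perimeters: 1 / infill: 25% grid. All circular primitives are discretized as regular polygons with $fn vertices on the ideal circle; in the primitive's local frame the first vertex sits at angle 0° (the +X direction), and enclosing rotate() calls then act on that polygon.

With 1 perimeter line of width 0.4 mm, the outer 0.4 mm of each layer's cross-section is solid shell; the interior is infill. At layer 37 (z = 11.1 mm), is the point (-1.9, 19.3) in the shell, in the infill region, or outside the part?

infill

At z = 11.1 mm: the cylinder: section is a regular 16-gon, circumradius r=7; the r=11 cylinder at (16, -3.5) contributes a regular 16-gon of circumradius 11; Combining (union): the regions partially overlap (shared area 6.32 mm²), so overlapping operands fuse into one piece — 1 connected region; (whole slice rotated 85° about Z — lengths, areas and connectivity unchanged). Overall, the cross-section is a single solid region. Undo the 85° rotation: the query point maps to (19.061, 3.575) in the un-rotated model frame. The nearest boundary edge runs (20.21, 6.66)→(23.78, 4.28); distance from the point to it = 3.21 mm. The point is inside the cross-section and 3.21 mm from the nearest boundary — more than the 0.4 mm shell width (1 × 0.4), so it's in the infill interior.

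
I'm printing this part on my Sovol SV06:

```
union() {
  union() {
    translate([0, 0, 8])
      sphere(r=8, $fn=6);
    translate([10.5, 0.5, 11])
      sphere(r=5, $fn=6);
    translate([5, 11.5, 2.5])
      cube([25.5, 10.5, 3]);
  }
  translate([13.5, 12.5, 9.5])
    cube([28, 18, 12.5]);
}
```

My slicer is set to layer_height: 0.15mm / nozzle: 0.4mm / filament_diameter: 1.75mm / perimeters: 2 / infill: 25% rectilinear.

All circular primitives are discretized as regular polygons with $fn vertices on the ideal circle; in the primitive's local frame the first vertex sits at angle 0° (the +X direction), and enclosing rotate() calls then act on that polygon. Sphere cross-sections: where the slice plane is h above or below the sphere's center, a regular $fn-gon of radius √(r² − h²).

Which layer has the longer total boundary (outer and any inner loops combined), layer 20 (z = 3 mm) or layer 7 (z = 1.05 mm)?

layer 20 (z = 3 mm)

Layer 20 (z = 3): the r=8 sphere slices to a regular 6-gon of circumradius 6.245 (√(r²−h²) with h=5 from center) (perimeter = 2·6·6.245·sin(180°/6) = 37.47 mm); the sphere at (10.5, 0.5) does not reach this height (|z−center|=8.000 > r=5); the cube at (5, 11.5) is present — its section is the full 25.5×10.5 rectangle (perimeter 72.00 mm); Merging all regions: the 2 present regions are separate (no shared area or edge), so areas and boundary lengths simply add and each stays a separate island — boundary = 109.47 mm; the cube at (13.5, 12.5) is absent (z outside [9.5, 22]); Combining (union): only that combined region is present, so the union is just that shape — boundary = 109.47 mm. So its perimeter = 109.47 mm. Layer 7 (z = 1.05): the r=8 sphere contributes a regular 6-gon of circumradius √(8²−6.95²) = 3.962 (perimeter = 2·6·3.962·sin(180°/6) = 23.77 mm); the sphere at (10.5, 0.5) is not intersected at this z (|z−center|=9.950 > r=5); the cube at (5, 11.5) does not reach this height (z outside [2.5, 5.5]); Taking the union: only the r=8 sphere is present, so the union is just that shape — boundary = 23.77 mm; the cube at (13.5, 12.5) does not reach this height (z outside [9.5, 22]); Merging all regions: only that combined region is present, so the union is just that shape — boundary = 23.77 mm. So its perimeter = 23.77 mm. Layer 20 is larger (109.47 vs 23.77 mm).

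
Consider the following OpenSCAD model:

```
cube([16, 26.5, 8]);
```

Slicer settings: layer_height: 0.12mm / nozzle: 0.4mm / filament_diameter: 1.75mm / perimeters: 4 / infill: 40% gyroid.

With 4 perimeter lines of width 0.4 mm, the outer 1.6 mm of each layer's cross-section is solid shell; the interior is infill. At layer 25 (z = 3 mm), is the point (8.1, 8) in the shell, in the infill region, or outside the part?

At z = 3 mm: the 16×26.5 cube contributes its full rectangle. Overall, the cross-section is a single solid region. The nearest boundary edge runs (16.00, 0.00)→(16.00, 26.50); distance from the point to it = 7.90 mm. The point is inside the cross-section and 7.90 mm from the nearest boundary — more than the 1.6 mm shell width (4 × 0.4), so it's in the infill interior.

infill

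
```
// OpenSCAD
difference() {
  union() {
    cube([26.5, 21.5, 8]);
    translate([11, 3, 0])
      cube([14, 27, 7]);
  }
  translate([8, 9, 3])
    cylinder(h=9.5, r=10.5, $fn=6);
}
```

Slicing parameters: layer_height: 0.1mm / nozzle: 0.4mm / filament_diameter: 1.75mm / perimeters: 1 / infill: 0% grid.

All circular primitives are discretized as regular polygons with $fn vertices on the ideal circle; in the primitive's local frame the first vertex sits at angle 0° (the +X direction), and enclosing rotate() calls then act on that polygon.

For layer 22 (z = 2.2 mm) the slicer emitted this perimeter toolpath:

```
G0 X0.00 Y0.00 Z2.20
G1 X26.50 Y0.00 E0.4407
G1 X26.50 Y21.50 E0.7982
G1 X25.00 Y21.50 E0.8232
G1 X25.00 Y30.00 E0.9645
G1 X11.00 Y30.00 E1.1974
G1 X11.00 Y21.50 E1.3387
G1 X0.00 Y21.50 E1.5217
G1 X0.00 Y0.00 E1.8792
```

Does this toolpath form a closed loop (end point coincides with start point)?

Start point (G0): (0.00, 0.00). End point (last G1): the path returns to the start — closed.

yes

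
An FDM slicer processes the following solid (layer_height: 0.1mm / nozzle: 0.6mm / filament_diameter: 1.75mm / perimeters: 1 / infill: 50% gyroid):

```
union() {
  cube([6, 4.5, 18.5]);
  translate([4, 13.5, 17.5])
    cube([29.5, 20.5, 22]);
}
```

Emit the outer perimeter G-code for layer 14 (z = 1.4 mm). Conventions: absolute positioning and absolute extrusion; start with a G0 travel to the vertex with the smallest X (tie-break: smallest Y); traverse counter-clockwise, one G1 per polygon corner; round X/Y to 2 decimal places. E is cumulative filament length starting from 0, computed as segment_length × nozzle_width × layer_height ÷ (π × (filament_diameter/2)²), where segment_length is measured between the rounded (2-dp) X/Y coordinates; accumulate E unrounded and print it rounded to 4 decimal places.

At z = 1.4 mm: the 6×4.5 cube contributes its full rectangle; the cube at (4, 13.5) is absent (z outside [17.5, 39.5]); Taking the union: only the 6×4.5 cube is present, so the union is just that shape — 1 connected region. The outline is a single polygon with 4 vertices. Extrusion per mm of travel: 0.6 × 0.1 / (π × 0.875²) = 0.024945. Accumulating E over each segment gives final E = 0.5238.

G0 X0.00 Y0.00 Z1.40
G1 X6.00 Y0.00 E0.1497
G1 X6.00 Y4.50 E0.2619
G1 X0.00 Y4.50 E0.4116
G1 X0.00 Y0.00 E0.5238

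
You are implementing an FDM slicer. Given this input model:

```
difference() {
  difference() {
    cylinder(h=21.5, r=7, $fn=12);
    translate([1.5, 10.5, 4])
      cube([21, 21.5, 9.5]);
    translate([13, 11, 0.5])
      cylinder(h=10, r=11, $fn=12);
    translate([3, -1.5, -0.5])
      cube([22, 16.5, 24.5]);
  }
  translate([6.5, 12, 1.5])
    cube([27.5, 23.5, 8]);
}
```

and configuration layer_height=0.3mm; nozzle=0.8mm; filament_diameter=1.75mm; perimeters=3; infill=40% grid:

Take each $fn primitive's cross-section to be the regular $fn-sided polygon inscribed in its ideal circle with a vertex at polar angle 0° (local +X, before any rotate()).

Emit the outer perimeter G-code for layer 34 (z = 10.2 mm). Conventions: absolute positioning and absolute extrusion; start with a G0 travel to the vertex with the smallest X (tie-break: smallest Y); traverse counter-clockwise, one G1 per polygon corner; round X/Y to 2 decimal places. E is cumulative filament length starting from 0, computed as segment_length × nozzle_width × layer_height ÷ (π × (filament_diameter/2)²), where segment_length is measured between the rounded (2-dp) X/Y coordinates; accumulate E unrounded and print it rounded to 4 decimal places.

At z = 10.2 mm: the r=7 cylinder gives a regular 12-gon of circumradius 7 (constant along its height); the 21×21.5 cube at (1.5, 10.5) contributes its full rectangle; the r=11 cylinder at (13, 11) contributes a regular 12-gon of circumradius 11; the 22×16.5 cube at (3, -1.5) contributes its full rectangle; Subtracting the remaining from the first: starting from the r=7 cylinder, the 21×21.5 cube at (1.5, 10.5) misses the remaining region (no effect); the r=11 cylinder at (13, 11) partially overlaps it — only the 1.63 mm² overlap (of its 363.00 mm²) is removed, clipping the outline; the 22×16.5 cube at (3, -1.5) partially overlaps it — only the 21.02 mm² overlap (of its 363.00 mm²) is removed, clipping the outline — 1 connected region; the cube at (6.5, 12) is absent (z outside [1.5, 9.5]); After the difference (first − rest): none of the subtracted shapes is present at this height, so that combined region is unchanged — 1 connected region. The outline is a single polygon with 12 vertices. Extrusion per mm of travel: 0.8 × 0.3 / (π × 0.875²) = 0.099780. Accumulating E over each segment gives final E = 4.5358.

G0 X-7.00 Y0.00 Z10.20
G1 X-6.06 Y-3.50 E0.3616
G1 X-3.50 Y-6.06 E0.7229
G1 X0.00 Y-7.00 E1.0845
G1 X3.50 Y-6.06 E1.4461
G1 X6.06 Y-3.50 E1.8073
G1 X6.60 Y-1.50 E2.0140
G1 X3.00 Y-1.50 E2.3732
G1 X3.00 Y6.20 E3.1415
G1 X0.00 Y7.00 E3.4513
G1 X-3.50 Y6.06 E3.8129
G1 X-6.06 Y3.50 E4.1742
G1 X-7.00 Y0.00 E4.5358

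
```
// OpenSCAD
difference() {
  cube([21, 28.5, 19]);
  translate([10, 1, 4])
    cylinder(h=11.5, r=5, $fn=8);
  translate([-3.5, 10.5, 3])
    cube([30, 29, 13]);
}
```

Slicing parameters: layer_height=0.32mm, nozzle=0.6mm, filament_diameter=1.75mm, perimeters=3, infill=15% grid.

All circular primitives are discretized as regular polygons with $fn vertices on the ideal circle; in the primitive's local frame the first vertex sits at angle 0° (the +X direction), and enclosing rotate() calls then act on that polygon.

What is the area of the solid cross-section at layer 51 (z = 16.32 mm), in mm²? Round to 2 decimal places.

598.50 mm²

At z = 16.32 mm: the cube is present — its section is the full 21×28.5 rectangle (area 598.50 mm²); the cylinder at (10, 1) does not reach this height (z outside [4, 15.5]); the cube at (-3.5, 10.5) is absent (z outside [3, 16]); After the difference (first − rest): none of the subtracted shapes is present at this height, so the 21×28.5 cube is unchanged — area = 598.50 mm². Overall, the cross-section is a single solid region. Net area = 598.50 mm².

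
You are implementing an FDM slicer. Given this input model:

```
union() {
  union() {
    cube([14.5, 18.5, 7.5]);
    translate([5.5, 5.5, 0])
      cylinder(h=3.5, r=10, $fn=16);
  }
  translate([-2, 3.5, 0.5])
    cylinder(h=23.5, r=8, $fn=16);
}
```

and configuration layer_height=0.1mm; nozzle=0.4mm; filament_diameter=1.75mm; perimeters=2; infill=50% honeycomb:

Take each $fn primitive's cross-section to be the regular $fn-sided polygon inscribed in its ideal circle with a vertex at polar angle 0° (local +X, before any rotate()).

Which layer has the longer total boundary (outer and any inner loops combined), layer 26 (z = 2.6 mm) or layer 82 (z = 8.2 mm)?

Layer 26 (z = 2.6): the cube is present — its section is the full 14.5×18.5 rectangle (perimeter 66.00 mm); the r=10 cylinder at (5.5, 5.5) contributes a regular 16-gon of circumradius 10 (perimeter = 2·16·10.000·sin(180°/16) = 62.43 mm); Combining (union): the regions partially overlap (shared area 204.63 mm²), so the edge portions inside another operand are dropped and the merged outline is re-measured after clipping — boundary = 74.05 mm; the r=8 cylinder at (-2, 3.5) contributes a regular 16-gon of circumradius 8 (perimeter = 2·16·8.000·sin(180°/16) = 49.94 mm); Merging all regions: the regions partially overlap (shared area 112.67 mm²), so the edge portions inside another operand are dropped and the merged outline is re-measured after clipping — boundary = 84.40 mm. So its perimeter = 84.40 mm. Layer 82 (z = 8.2): the cube is absent (z outside [0, 7.5]); the cylinder at (5.5, 5.5) does not reach this height (z outside [0, 3.5]); Taking the union: nothing is present at this height; the r=8 cylinder at (-2, 3.5) gives a regular 16-gon of circumradius 8 (constant along its height) (perimeter = 2·16·8.000·sin(180°/16) = 49.94 mm); Taking the union: only the r=8 cylinder at (-2, 3.5) is present, so the union is just that shape — boundary = 49.94 mm. So its perimeter = 49.94 mm. Layer 26 is larger (84.40 vs 49.94 mm).

layer 26 (z = 2.6 mm)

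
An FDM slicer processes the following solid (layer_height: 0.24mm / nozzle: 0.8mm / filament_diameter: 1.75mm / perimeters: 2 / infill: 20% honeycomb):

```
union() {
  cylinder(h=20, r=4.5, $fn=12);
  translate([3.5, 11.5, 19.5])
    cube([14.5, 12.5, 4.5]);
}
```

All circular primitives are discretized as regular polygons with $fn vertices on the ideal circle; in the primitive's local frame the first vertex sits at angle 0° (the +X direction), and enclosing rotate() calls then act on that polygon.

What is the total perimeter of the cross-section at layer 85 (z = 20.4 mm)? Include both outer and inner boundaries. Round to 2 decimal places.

At z = 20.4 mm: the cylinder is not intersected at this z (z outside [0, 20]); the cube at (3.5, 11.5) (footprint 14.5×12.5) is included at this height (perimeter 54.00 mm); Taking the union: only the 14.5×12.5 cube at (3.5, 11.5) is present, so the union is just that shape — boundary = 54.00 mm. Overall, the cross-section is a single solid region. Total boundary length (outer) = 54.00 mm.

54.00 mm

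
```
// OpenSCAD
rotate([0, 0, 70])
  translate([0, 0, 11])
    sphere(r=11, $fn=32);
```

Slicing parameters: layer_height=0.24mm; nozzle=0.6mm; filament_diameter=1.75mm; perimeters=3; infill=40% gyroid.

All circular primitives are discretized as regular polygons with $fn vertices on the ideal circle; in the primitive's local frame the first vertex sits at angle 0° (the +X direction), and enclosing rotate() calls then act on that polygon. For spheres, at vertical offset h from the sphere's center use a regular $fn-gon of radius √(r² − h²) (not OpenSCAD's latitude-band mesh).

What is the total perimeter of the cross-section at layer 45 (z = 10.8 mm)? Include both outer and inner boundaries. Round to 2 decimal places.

68.99 mm

At z = 10.8 mm: the r=11 sphere contributes a regular 32-gon of circumradius √(11²−0.2²) = 10.998 (perimeter = 2·32·10.998·sin(180°/32) = 68.99 mm); (rotated 70° about Z; rotation is an isometry so areas/perimeters/island counts are preserved). Overall, the cross-section is a single solid region. Total boundary length (outer) = 68.99 mm.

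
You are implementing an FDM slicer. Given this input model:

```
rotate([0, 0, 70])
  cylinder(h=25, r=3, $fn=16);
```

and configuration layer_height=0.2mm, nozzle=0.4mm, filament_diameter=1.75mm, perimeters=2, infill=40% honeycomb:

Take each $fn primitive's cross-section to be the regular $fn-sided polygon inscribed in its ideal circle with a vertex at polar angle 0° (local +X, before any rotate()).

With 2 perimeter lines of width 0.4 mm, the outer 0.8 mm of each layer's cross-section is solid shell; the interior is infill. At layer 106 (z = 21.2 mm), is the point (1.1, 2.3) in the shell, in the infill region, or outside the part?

shell

At z = 21.2 mm: the r=3 cylinder contributes a regular 16-gon of circumradius 3; (rotated 70° about Z; rotation is an isometry so areas/perimeters/island counts are preserved). Overall, the cross-section is a single solid region. Undo the 70° rotation: the query point maps to (2.538, -0.247) in the un-rotated model frame. The nearest boundary edge runs (2.77, -1.15)→(3.00, 0.00); distance from the point to it = 0.41 mm. The point is inside the cross-section, 0.41 mm from the nearest boundary — within the 0.8 mm shell band (2 × 0.4).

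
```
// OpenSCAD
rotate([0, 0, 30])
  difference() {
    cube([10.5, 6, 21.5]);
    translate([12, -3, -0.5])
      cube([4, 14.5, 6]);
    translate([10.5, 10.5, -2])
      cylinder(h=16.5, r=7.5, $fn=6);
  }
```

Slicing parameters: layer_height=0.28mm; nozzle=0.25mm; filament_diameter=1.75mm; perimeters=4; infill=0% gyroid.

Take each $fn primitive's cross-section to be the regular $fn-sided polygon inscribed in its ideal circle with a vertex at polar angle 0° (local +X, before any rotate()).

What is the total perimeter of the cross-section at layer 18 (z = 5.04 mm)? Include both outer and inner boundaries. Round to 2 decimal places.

At z = 5.04 mm: the cube is present — its section is the full 10.5×6 rectangle (perimeter 33.00 mm); the cube at (12, -3) (footprint 4×14.5) is included at this height (perimeter 37.00 mm); the cylinder at (10.5, 10.5): section is a regular 6-gon, circumradius r=7.5 (perimeter = 2·6·7.500·sin(180°/6) = 45.00 mm); After the difference (first − rest): starting from the 10.5×6 cube, the 4×14.5 cube at (12, -3) misses the remaining region (no effect); the r=7.5 cylinder at (10.5, 10.5) partially overlaps it — only the 8.63 mm² overlap (of its 146.14 mm²) is removed, clipping the outline — boundary = 32.16 mm; (whole slice rotated 30° about Z — lengths, areas and connectivity unchanged). Overall, the cross-section is a single solid region. Total boundary length (outer) = 32.16 mm.

32.16 mm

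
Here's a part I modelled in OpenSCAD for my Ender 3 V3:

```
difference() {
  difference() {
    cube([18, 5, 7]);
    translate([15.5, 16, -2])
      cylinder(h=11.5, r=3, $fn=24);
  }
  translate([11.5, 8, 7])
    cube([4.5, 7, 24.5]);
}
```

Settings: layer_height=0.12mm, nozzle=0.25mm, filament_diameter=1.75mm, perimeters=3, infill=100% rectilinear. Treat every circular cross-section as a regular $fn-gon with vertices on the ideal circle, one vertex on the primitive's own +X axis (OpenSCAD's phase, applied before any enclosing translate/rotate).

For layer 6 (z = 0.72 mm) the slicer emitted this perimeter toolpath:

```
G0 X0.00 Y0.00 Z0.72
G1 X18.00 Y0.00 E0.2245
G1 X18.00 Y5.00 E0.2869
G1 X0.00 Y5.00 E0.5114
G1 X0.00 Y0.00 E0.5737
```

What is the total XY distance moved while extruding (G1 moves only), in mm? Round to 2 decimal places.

46.00 mm

Sum the Euclidean lengths of each G1 segment: total = 46.00 mm.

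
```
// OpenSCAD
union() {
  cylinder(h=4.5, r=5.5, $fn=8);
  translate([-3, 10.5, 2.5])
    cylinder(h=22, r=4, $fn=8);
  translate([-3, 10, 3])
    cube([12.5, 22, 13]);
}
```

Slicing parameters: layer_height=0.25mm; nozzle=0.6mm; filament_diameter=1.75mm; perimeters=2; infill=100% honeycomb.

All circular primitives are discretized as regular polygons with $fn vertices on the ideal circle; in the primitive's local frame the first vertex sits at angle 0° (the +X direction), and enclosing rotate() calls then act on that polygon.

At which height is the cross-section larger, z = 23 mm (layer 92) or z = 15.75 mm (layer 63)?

Layer 92 (z = 23): the cylinder is not intersected at this z (z outside [0, 4.5]); the cylinder at (-3, 10.5): section is a regular 8-gon, circumradius r=4 (area = (8/2)·4.000²·sin(360°/8) = 45.25 mm²); the cube at (-3, 10) is absent (z outside [3, 16]); Combining (union): only the r=4 cylinder at (-3, 10.5) is present, so the union is just that shape — area = 45.25 mm². So its area = 45.25 mm². Layer 63 (z = 15.75): the cylinder is absent (z outside [0, 4.5]); the cylinder at (-3, 10.5): section is a regular 8-gon, circumradius r=4 (area = (8/2)·4.000²·sin(360°/8) = 45.25 mm²); the cube at (-3, 10) (footprint 12.5×22) is included at this height (area 275.00 mm²); Taking the union: the regions partially overlap — summed areas 320.25 mm² minus the doubly-counted overlap 13.26 mm² gives 306.99 mm² — area = 306.99 mm². So its area = 306.99 mm². Layer 63 is larger (306.99 vs 45.25 mm²).

layer 63 (z = 15.75 mm)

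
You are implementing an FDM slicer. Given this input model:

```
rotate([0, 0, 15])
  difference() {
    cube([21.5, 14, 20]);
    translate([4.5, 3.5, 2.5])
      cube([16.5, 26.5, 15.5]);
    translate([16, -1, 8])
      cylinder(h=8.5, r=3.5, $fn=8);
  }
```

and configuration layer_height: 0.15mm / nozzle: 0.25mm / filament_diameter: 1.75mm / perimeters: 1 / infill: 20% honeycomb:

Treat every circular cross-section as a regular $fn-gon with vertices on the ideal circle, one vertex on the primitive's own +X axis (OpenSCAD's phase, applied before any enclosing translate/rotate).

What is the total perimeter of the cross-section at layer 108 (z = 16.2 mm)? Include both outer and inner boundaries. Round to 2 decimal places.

94.38 mm

At z = 16.2 mm: the 21.5×14 cube contributes its full rectangle (perimeter 71.00 mm); the cube at (4.5, 3.5) (footprint 16.5×26.5) is included at this height (perimeter 86.00 mm); the r=3.5 cylinder at (16, -1) gives a regular 8-gon of circumradius 3.5 (constant along its height) (perimeter = 2·8·3.500·sin(180°/8) = 21.43 mm); After the difference (first − rest): starting from the 21.5×14 cube, the 16.5×26.5 cube at (4.5, 3.5) partially overlaps it — only the 173.25 mm² overlap (of its 437.25 mm²) is removed, clipping the outline; the r=3.5 cylinder at (16, -1) partially overlaps it — only the 10.74 mm² overlap (of its 34.65 mm²) is removed, clipping the outline — boundary = 94.38 mm; (whole slice rotated 15° about Z — lengths, areas and connectivity unchanged). Overall, the cross-section is a single solid region. Total boundary length (outer) = 94.38 mm.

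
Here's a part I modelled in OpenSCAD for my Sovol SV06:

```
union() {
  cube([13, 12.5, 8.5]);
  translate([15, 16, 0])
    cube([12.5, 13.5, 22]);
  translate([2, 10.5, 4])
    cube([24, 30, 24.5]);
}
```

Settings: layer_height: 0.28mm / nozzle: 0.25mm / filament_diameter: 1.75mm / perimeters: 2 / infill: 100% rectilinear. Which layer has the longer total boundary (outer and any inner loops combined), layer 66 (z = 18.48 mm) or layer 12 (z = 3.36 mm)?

layer 66 (z = 18.48 mm)

Layer 66 (z = 18.48): the cube is absent (z outside [0, 8.5]); the cube at (15, 16) (footprint 12.5×13.5) is included at this height (perimeter 52.00 mm); the cube at (2, 10.5) (footprint 24×30) is included at this height (perimeter 108.00 mm); Merging all regions: the regions partially overlap (shared area 148.50 mm²), so the edge portions inside another operand are dropped and the merged outline is re-measured after clipping — boundary = 111.00 mm. So its perimeter = 111.00 mm. Layer 12 (z = 3.36): the 13×12.5 cube contributes its full rectangle (perimeter 51.00 mm); the cube at (15, 16) is present — its section is the full 12.5×13.5 rectangle (perimeter 52.00 mm); the cube at (2, 10.5) does not reach this height (z outside [4, 28.5]); Combining (union): the 2 present regions are separate (no shared area or edge), so areas and boundary lengths simply add and each stays a separate island — boundary = 103.00 mm. So its perimeter = 103.00 mm. Layer 66 is larger (111.00 vs 103.00 mm).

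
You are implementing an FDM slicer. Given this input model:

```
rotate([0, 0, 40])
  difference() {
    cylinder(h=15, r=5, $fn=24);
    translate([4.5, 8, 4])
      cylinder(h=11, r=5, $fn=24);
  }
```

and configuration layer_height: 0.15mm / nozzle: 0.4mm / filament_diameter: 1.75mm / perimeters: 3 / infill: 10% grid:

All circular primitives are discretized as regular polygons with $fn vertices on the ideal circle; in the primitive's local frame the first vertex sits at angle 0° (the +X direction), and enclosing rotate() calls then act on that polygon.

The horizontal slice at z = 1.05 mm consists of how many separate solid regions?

1

At z = 1.05 mm: the r=5 cylinder gives a regular 24-gon of circumradius 5 (constant along its height); the cylinder at (4.5, 8) is absent (z outside [4, 15]); Subtracting the remaining from the first: none of the subtracted shapes is present at this height, so the r=5 cylinder is unchanged — 1 connected region; (whole slice rotated 40° about Z — lengths, areas and connectivity unchanged). The result has 1 disconnected region.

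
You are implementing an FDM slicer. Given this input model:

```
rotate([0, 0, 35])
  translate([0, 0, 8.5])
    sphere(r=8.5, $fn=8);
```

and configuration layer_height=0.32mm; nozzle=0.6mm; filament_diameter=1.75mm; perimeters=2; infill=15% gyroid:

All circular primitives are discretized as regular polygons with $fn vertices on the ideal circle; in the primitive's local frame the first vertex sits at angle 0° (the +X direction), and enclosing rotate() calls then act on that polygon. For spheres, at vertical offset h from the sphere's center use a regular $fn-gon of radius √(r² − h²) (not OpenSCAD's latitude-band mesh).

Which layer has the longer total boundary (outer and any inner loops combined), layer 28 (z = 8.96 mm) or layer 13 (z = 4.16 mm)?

Layer 28 (z = 8.96): the r=8.5 sphere slices to a regular 8-gon of circumradius 8.488 (√(r²−h²) with h=0.46 from center) (perimeter = 2·8·8.488·sin(180°/8) = 51.97 mm); (whole slice rotated 35° about Z — lengths, areas and connectivity unchanged). So its perimeter = 51.97 mm. Layer 13 (z = 4.16): the r=8.5 sphere contributes a regular 8-gon of circumradius √(8.5²−4.34²) = 7.309 (perimeter = 2·8·7.309·sin(180°/8) = 44.75 mm); (whole slice rotated 35° about Z — lengths, areas and connectivity unchanged). So its perimeter = 44.75 mm. Layer 28 is larger (51.97 vs 44.75 mm).

layer 28 (z = 8.96 mm)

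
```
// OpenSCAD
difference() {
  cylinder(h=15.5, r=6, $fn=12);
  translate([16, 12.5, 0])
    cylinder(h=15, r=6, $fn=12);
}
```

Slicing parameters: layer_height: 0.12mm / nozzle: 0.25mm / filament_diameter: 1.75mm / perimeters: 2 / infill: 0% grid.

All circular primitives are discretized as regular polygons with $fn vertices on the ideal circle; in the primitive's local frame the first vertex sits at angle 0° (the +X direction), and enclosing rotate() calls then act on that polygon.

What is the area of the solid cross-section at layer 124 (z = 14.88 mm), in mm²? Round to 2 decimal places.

At z = 14.88 mm: the cylinder: section is a regular 12-gon, circumradius r=6 (area = (12/2)·6.000²·sin(360°/12) = 108.00 mm²); the r=6 cylinder at (16, 12.5) gives a regular 12-gon of circumradius 6 (constant along its height) (area = (12/2)·6.000²·sin(360°/12) = 108.00 mm²); After the difference (first − rest): starting from the r=6 cylinder (108.00 mm²), the r=6 cylinder at (16, 12.5) misses the remaining region (no effect) — area = 108.00 mm². Overall, the cross-section is a single solid region. Net area = 108.00 mm².

108.00 mm²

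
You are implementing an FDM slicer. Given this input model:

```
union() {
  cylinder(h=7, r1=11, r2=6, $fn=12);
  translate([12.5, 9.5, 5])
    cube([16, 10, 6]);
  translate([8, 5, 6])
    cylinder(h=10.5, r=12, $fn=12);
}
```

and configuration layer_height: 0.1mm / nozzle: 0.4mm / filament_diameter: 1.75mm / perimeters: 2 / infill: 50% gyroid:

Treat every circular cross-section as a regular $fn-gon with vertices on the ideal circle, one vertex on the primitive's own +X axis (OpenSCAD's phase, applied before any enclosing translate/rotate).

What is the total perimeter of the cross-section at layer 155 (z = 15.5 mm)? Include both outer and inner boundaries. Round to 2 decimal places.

74.54 mm

At z = 15.5 mm: the cone is not intersected at this z (z outside [0, 7]); the cube at (12.5, 9.5) is not intersected at this z (z outside [5, 11]); the r=12 cylinder at (8, 5) contributes a regular 12-gon of circumradius 12 (perimeter = 2·12·12.000·sin(180°/12) = 74.54 mm); Taking the union: only the r=12 cylinder at (8, 5) is present, so the union is just that shape — boundary = 74.54 mm. Overall, the cross-section is a single solid region. Total boundary length (outer) = 74.54 mm.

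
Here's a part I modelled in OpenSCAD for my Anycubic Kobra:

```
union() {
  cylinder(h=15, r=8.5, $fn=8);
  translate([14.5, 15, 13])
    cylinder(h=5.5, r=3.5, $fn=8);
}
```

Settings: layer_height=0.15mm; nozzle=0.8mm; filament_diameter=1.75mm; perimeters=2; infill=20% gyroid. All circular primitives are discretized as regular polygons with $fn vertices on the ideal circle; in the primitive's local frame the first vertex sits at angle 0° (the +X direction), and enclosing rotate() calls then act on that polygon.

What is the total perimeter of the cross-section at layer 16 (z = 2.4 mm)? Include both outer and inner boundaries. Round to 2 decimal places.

At z = 2.4 mm: the r=8.5 cylinder contributes a regular 8-gon of circumradius 8.5 (perimeter = 2·8·8.500·sin(180°/8) = 52.04 mm); the cylinder at (14.5, 15) does not reach this height (z outside [13, 18.5]); Taking the union: only the r=8.5 cylinder is present, so the union is just that shape — boundary = 52.04 mm. Overall, the cross-section is a single solid region. Total boundary length (outer) = 52.04 mm.

52.04 mm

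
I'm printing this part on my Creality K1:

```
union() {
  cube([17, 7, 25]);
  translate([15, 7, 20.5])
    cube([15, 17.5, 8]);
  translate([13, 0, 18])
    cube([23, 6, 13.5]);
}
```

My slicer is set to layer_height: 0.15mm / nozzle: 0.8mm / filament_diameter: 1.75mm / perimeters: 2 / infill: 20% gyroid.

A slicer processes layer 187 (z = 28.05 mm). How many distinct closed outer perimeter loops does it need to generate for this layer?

2

At z = 28.05 mm: the cube is absent (z outside [0, 25]); the cube at (15, 7) (footprint 15×17.5) is included at this height; the 23×6 cube at (13, 0) contributes its full rectangle; Merging all regions: the 2 present regions are separate (no shared area or edge), so areas and boundary lengths simply add and each stays a separate island — 2 connected regions. The result has 2 disconnected regions.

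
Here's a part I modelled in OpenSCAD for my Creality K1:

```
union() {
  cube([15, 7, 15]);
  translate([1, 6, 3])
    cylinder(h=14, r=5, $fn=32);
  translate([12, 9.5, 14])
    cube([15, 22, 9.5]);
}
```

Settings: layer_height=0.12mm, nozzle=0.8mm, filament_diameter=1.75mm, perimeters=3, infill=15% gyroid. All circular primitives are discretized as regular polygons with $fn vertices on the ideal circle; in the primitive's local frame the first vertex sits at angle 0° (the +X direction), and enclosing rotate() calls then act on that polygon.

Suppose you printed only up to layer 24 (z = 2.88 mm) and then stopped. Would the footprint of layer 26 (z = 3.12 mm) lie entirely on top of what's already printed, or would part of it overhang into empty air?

Compare the two slices. At z = 2.88: the cube (footprint 15×7) is included at this height (area 105.00 mm²); the cylinder at (1, 6) is not intersected at this z (z outside [3, 17]); the cube at (12, 9.5) is absent (z outside [14, 23.5]); Combining (union): only the 15×7 cube is present, so the union is just that shape — area = 105.00 mm². At z = 3.12: the cube is present — its section is the full 15×7 rectangle (area 105.00 mm²); the r=5 cylinder at (1, 6) gives a regular 32-gon of circumradius 5 (constant along its height) (area = (32/2)·5.000²·sin(360°/32) = 78.04 mm²); the cube at (12, 9.5) is not intersected at this z (z outside [14, 23.5]); Merging all regions: the regions partially overlap — summed areas 183.04 mm² minus the doubly-counted overlap 30.41 mm² gives 152.63 mm² — area = 152.63 mm². Checking containment: at z = 3.12 the cross-section extends beyond the z = 2.88 cross-section by about 47.63 mm².

part overhangs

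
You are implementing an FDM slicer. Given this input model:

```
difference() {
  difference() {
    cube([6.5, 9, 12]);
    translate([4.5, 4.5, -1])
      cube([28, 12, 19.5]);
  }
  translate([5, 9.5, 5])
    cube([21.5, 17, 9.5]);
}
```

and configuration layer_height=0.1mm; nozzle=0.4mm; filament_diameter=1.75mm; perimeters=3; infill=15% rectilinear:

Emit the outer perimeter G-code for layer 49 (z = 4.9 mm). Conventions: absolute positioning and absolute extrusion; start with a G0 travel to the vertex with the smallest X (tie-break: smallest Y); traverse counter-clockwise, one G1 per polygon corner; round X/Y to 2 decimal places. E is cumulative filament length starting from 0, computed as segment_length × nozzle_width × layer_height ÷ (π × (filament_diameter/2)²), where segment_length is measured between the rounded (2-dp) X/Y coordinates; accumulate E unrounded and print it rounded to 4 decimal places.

At z = 4.9 mm: the 6.5×9 cube contributes its full rectangle; the cube at (4.5, 4.5) is present — its section is the full 28×12 rectangle; Taking the first minus the rest: starting from the 6.5×9 cube, the 28×12 cube at (4.5, 4.5) partially overlaps it — only the 9.00 mm² overlap (of its 336.00 mm²) is removed, clipping the outline — 1 connected region; the cube at (5, 9.5) does not reach this height (z outside [5, 14.5]); After the difference (first − rest): none of the subtracted shapes is present at this height, so that combined region is unchanged — 1 connected region. The outline is a single polygon with 6 vertices. Extrusion per mm of travel: 0.4 × 0.1 / (π × 0.875²) = 0.016630. Accumulating E over each segment gives final E = 0.5155.

G0 X0.00 Y0.00 Z4.90
G1 X6.50 Y0.00 E0.1081
G1 X6.50 Y4.50 E0.1829
G1 X4.50 Y4.50 E0.2162
G1 X4.50 Y9.00 E0.2910
G1 X0.00 Y9.00 E0.3659
G1 X0.00 Y0.00 E0.5155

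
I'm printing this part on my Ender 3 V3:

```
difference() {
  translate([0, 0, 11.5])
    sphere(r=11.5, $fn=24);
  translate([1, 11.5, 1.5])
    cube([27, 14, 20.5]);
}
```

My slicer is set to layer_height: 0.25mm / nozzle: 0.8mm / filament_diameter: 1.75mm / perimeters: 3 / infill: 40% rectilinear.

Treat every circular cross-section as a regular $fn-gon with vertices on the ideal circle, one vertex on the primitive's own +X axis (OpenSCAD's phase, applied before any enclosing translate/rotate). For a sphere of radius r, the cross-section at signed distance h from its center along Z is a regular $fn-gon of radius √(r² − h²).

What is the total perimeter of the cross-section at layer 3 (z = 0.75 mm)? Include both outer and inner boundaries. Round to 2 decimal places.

25.59 mm

At z = 0.75 mm: the sphere: section is a regular 24-gon, circumradius = √(r²−h²) = √(11.5²−10.75²) = 4.085 (perimeter = 2·24·4.085·sin(180°/24) = 25.59 mm); the cube at (1, 11.5) is not intersected at this z (z outside [1.5, 22]); After the difference (first − rest): none of the subtracted shapes is present at this height, so the r=11.5 sphere is unchanged — boundary = 25.59 mm. Overall, the cross-section is a single solid region. Total boundary length (outer) = 25.59 mm.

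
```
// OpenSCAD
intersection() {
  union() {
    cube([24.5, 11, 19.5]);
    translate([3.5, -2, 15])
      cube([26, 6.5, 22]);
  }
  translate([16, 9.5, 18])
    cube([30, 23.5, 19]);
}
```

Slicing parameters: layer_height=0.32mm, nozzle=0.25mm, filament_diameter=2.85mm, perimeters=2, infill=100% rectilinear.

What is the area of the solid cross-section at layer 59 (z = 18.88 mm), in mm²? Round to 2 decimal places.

At z = 18.88 mm: the cube (footprint 24.5×11) is included at this height (area 269.50 mm²); the cube at (3.5, -2) (footprint 26×6.5) is included at this height (area 169.00 mm²); Taking the union: the regions partially overlap — summed areas 438.50 mm² minus the doubly-counted overlap 94.50 mm² gives 344.00 mm² — area = 344.00 mm²; the cube at (16, 9.5) is present — its section is the full 30×23.5 rectangle (area 705.00 mm²); After intersecting: the 30×23.5 cube at (16, 9.5) partially overlaps that combined region; clipping to the common part keeps 12.75 mm² — area = 12.75 mm². Overall, the cross-section is a single solid region. Net area = 12.75 mm².

12.75 mm²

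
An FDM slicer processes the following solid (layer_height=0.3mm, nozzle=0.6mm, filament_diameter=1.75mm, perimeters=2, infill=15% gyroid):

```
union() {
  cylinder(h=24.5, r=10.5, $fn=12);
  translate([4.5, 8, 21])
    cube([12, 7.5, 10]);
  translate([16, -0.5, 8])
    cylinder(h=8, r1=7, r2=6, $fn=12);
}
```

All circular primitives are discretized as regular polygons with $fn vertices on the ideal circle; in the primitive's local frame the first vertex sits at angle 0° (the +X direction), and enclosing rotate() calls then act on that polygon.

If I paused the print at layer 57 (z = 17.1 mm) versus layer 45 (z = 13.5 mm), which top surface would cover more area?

Layer 57 (z = 17.1): the r=10.5 cylinder gives a regular 12-gon of circumradius 10.5 (constant along its height) (area = (12/2)·10.500²·sin(360°/12) = 330.75 mm²); the cube at (4.5, 8) does not reach this height (z outside [21, 31]); the cone at (16, -0.5) does not reach this height (z outside [8, 16]); Merging all regions: only the r=10.5 cylinder is present, so the union is just that shape — area = 330.75 mm². So its area = 330.75 mm². Layer 45 (z = 13.5): the r=10.5 cylinder contributes a regular 12-gon of circumradius 10.5 (area = (12/2)·10.500²·sin(360°/12) = 330.75 mm²); the cube at (4.5, 8) does not reach this height (z outside [21, 31]); the cone at (16, -0.5) contributes a regular 12-gon of circumradius 6.312 (interpolated between r1=7 and r2=6 at t=0.688) (area = (12/2)·6.312²·sin(360°/12) = 119.54 mm²); Merging all regions: the regions partially overlap — summed areas 450.29 mm² minus the doubly-counted overlap 1.20 mm² gives 449.09 mm² — area = 449.09 mm². So its area = 449.09 mm². Layer 45 is larger (449.09 vs 330.75 mm²).

layer 45 (z = 13.5 mm)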